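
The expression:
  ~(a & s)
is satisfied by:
  {s: False, a: False}
  {a: True, s: False}
  {s: True, a: False}


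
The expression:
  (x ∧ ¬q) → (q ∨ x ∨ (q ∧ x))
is always true.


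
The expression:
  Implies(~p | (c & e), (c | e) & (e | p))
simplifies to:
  e | p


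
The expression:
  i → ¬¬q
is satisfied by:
  {q: True, i: False}
  {i: False, q: False}
  {i: True, q: True}


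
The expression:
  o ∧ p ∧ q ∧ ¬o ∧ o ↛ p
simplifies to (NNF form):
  False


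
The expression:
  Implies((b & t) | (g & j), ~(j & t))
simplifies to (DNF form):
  ~j | ~t | (~b & ~g)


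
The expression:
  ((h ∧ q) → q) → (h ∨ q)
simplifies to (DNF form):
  h ∨ q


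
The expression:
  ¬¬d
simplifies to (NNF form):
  d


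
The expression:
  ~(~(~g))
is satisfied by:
  {g: False}


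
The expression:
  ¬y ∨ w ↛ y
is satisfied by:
  {y: False}


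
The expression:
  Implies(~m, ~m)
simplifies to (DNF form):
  True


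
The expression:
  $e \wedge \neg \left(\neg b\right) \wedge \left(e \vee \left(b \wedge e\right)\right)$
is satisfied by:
  {e: True, b: True}


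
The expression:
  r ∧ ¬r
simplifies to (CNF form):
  False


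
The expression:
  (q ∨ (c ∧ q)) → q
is always true.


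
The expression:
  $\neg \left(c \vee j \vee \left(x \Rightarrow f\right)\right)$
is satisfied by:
  {x: True, f: False, j: False, c: False}


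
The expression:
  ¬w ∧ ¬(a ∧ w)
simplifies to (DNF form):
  ¬w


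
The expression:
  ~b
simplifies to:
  ~b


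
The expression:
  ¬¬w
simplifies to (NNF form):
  w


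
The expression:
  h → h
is always true.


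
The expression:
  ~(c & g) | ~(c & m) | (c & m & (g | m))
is always true.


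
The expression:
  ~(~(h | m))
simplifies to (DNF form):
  h | m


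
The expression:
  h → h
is always true.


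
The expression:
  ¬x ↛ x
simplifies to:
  True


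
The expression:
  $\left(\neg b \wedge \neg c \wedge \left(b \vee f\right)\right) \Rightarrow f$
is always true.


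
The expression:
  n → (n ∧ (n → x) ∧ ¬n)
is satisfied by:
  {n: False}


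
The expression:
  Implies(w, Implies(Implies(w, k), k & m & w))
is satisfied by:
  {m: True, w: False, k: False}
  {w: False, k: False, m: False}
  {m: True, k: True, w: False}
  {k: True, w: False, m: False}
  {m: True, w: True, k: False}
  {w: True, m: False, k: False}
  {m: True, k: True, w: True}


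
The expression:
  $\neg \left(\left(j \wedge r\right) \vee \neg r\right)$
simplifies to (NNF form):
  $r \wedge \neg j$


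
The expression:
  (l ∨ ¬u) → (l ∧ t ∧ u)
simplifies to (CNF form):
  u ∧ (t ∨ ¬l)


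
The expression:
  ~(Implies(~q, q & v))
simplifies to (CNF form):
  ~q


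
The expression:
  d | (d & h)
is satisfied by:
  {d: True}


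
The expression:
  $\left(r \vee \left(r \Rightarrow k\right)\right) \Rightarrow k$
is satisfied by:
  {k: True}


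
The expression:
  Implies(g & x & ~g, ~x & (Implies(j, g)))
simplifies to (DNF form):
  True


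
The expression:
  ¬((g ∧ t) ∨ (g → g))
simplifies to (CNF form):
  False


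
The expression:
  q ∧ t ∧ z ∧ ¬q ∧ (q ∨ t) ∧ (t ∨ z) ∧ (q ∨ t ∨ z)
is never true.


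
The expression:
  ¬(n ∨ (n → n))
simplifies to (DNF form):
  False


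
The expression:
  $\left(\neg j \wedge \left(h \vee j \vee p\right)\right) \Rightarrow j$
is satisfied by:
  {j: True, p: False, h: False}
  {h: True, j: True, p: False}
  {j: True, p: True, h: False}
  {h: True, j: True, p: True}
  {h: False, p: False, j: False}


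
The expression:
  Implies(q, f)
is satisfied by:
  {f: True, q: False}
  {q: False, f: False}
  {q: True, f: True}


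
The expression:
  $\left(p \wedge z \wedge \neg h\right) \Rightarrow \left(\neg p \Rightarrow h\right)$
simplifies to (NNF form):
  $\text{True}$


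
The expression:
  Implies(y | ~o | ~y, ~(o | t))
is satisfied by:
  {o: False, t: False}


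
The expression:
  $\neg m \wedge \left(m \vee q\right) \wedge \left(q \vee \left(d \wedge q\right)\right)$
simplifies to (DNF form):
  $q \wedge \neg m$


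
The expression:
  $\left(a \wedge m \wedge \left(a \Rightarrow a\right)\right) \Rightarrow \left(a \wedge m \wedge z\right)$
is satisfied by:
  {z: True, m: False, a: False}
  {m: False, a: False, z: False}
  {a: True, z: True, m: False}
  {a: True, m: False, z: False}
  {z: True, m: True, a: False}
  {m: True, z: False, a: False}
  {a: True, m: True, z: True}


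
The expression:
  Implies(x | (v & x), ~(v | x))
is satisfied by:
  {x: False}


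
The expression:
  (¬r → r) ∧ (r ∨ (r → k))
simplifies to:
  r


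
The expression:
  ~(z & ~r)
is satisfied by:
  {r: True, z: False}
  {z: False, r: False}
  {z: True, r: True}


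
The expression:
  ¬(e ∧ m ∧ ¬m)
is always true.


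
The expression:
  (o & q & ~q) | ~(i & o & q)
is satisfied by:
  {o: False, q: False, i: False}
  {i: True, o: False, q: False}
  {q: True, o: False, i: False}
  {i: True, q: True, o: False}
  {o: True, i: False, q: False}
  {i: True, o: True, q: False}
  {q: True, o: True, i: False}


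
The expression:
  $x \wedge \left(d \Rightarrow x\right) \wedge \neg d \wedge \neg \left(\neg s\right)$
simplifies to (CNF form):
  $s \wedge x \wedge \neg d$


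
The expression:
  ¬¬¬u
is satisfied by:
  {u: False}


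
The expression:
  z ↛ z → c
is always true.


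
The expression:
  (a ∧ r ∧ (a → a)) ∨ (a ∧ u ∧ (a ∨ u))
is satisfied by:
  {a: True, r: True, u: True}
  {a: True, r: True, u: False}
  {a: True, u: True, r: False}


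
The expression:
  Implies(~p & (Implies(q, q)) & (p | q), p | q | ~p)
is always true.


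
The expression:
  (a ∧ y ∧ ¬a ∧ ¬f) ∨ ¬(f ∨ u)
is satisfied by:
  {u: False, f: False}


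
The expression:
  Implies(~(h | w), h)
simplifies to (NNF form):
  h | w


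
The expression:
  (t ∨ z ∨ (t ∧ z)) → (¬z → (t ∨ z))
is always true.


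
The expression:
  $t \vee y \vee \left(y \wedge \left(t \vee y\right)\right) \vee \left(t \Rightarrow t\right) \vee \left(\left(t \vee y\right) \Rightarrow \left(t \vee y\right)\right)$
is always true.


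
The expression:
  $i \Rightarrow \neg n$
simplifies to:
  $\neg i \vee \neg n$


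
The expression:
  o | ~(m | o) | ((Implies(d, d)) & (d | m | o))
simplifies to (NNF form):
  True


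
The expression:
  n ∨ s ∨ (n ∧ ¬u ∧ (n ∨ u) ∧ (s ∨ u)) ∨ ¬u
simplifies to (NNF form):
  n ∨ s ∨ ¬u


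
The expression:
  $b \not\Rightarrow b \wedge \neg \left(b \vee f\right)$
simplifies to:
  $\text{False}$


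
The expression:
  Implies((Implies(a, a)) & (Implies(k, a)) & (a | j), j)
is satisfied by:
  {j: True, a: False}
  {a: False, j: False}
  {a: True, j: True}


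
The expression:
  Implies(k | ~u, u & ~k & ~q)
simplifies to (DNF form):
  u & ~k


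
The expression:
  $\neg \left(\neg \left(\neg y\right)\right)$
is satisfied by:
  {y: False}


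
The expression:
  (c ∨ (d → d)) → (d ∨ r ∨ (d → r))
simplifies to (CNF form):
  True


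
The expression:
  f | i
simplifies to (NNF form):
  f | i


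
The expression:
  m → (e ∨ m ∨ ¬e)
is always true.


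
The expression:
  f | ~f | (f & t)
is always true.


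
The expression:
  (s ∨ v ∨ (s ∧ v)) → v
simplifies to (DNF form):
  v ∨ ¬s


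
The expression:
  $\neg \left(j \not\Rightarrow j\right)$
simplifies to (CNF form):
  $\text{True}$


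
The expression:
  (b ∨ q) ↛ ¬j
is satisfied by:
  {j: True, b: True, q: True}
  {j: True, b: True, q: False}
  {j: True, q: True, b: False}


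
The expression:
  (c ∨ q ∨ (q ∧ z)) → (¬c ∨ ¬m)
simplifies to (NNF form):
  ¬c ∨ ¬m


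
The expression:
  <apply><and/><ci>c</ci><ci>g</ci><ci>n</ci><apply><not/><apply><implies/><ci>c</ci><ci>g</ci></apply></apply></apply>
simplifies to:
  <false/>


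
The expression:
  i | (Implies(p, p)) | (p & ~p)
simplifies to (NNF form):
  True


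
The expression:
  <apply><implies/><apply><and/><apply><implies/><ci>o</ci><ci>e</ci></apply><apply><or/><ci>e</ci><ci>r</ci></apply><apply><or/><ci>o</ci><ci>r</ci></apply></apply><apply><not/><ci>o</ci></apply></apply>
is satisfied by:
  {e: False, o: False}
  {o: True, e: False}
  {e: True, o: False}


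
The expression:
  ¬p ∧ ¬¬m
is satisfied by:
  {m: True, p: False}


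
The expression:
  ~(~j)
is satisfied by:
  {j: True}


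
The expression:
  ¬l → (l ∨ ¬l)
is always true.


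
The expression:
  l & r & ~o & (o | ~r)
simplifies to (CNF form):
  False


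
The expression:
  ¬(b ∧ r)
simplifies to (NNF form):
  ¬b ∨ ¬r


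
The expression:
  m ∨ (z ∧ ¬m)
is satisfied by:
  {z: True, m: True}
  {z: True, m: False}
  {m: True, z: False}


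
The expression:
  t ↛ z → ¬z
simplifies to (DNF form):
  True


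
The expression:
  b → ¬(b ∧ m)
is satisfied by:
  {m: False, b: False}
  {b: True, m: False}
  {m: True, b: False}


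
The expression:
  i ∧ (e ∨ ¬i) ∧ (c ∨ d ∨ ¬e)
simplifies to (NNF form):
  e ∧ i ∧ (c ∨ d)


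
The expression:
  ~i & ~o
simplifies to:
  ~i & ~o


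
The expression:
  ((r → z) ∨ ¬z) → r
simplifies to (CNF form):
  r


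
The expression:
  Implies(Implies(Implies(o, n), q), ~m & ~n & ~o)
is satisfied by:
  {m: False, q: False, o: False, n: False}
  {n: True, m: False, q: False, o: False}
  {n: True, o: True, m: False, q: False}
  {m: True, n: False, q: False, o: False}
  {n: True, m: True, q: False, o: False}
  {n: True, o: True, m: True, q: False}
  {q: True, n: False, m: False, o: False}


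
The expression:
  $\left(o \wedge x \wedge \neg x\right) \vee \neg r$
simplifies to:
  $\neg r$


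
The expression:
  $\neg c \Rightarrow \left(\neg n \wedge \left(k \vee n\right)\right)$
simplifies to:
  $c \vee \left(k \wedge \neg n\right)$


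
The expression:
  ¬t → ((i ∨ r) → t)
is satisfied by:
  {t: True, r: False, i: False}
  {i: True, t: True, r: False}
  {t: True, r: True, i: False}
  {i: True, t: True, r: True}
  {i: False, r: False, t: False}


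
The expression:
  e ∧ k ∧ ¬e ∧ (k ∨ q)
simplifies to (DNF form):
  False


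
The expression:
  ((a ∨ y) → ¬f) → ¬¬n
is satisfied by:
  {n: True, f: True, y: True, a: True}
  {n: True, f: True, y: True, a: False}
  {n: True, f: True, a: True, y: False}
  {n: True, f: True, a: False, y: False}
  {n: True, y: True, a: True, f: False}
  {n: True, y: True, a: False, f: False}
  {n: True, y: False, a: True, f: False}
  {n: True, y: False, a: False, f: False}
  {f: True, y: True, a: True, n: False}
  {f: True, y: True, a: False, n: False}
  {f: True, a: True, y: False, n: False}


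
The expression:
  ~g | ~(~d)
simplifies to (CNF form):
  d | ~g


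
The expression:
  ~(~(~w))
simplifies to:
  ~w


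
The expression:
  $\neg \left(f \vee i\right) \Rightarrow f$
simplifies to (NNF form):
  $f \vee i$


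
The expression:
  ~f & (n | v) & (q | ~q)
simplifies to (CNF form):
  ~f & (n | v)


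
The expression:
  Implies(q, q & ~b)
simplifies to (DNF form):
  ~b | ~q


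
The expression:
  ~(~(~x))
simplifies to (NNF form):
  ~x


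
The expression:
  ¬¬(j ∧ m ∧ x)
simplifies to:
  j ∧ m ∧ x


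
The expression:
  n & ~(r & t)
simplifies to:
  n & (~r | ~t)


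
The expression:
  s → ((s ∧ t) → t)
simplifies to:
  True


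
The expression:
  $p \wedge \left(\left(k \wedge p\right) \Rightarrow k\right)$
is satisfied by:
  {p: True}


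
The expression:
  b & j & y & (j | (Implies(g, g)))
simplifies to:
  b & j & y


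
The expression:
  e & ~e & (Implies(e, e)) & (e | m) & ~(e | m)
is never true.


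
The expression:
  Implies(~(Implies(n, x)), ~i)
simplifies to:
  x | ~i | ~n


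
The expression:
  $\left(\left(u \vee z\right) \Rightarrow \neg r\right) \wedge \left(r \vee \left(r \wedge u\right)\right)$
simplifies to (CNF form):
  $r \wedge \neg u \wedge \neg z$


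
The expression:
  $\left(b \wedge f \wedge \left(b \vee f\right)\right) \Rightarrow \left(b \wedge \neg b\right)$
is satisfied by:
  {b: False, f: False}
  {f: True, b: False}
  {b: True, f: False}


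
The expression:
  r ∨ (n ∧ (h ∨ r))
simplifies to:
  r ∨ (h ∧ n)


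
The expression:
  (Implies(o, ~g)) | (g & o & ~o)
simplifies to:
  ~g | ~o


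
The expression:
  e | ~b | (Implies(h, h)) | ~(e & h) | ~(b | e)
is always true.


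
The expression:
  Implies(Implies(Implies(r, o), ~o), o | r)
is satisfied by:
  {r: True, o: True}
  {r: True, o: False}
  {o: True, r: False}


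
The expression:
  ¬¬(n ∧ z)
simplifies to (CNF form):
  n ∧ z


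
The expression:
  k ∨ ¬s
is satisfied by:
  {k: True, s: False}
  {s: False, k: False}
  {s: True, k: True}


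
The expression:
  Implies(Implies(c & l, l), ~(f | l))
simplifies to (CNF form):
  ~f & ~l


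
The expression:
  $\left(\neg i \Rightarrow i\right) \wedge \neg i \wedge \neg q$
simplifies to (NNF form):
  $\text{False}$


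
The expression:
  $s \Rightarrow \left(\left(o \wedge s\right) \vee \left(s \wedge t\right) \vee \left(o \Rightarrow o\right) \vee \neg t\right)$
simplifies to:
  $\text{True}$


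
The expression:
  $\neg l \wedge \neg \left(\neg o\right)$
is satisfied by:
  {o: True, l: False}


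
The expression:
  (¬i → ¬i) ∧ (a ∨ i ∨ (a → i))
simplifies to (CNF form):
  True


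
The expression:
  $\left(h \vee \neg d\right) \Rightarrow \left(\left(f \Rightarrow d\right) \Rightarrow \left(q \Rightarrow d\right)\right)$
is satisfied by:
  {d: True, f: True, q: False}
  {d: True, f: False, q: False}
  {f: True, d: False, q: False}
  {d: False, f: False, q: False}
  {d: True, q: True, f: True}
  {d: True, q: True, f: False}
  {q: True, f: True, d: False}


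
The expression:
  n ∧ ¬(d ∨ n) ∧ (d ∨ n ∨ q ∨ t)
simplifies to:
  False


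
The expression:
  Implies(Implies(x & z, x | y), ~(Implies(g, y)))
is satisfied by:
  {g: True, y: False}


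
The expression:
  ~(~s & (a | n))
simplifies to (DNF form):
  s | (~a & ~n)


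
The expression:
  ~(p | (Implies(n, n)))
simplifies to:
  False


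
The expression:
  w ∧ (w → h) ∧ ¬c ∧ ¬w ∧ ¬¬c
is never true.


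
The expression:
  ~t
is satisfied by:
  {t: False}


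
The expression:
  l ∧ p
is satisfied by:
  {p: True, l: True}


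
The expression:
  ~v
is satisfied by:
  {v: False}


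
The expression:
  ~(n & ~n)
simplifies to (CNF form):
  True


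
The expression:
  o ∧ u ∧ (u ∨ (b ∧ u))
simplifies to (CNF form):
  o ∧ u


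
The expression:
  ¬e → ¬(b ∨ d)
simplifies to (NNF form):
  e ∨ (¬b ∧ ¬d)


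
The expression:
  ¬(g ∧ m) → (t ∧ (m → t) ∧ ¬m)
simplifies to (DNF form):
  (g ∧ m) ∨ (t ∧ ¬m)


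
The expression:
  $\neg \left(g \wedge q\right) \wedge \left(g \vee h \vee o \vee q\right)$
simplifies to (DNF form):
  $\left(g \wedge \neg q\right) \vee \left(h \wedge \neg g\right) \vee \left(o \wedge \neg g\right) \vee \left(q \wedge \neg g\right)$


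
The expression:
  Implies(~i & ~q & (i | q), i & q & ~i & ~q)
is always true.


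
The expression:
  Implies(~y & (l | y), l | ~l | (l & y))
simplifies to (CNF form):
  True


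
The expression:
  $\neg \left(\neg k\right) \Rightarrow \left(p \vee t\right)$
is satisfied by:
  {p: True, t: True, k: False}
  {p: True, k: False, t: False}
  {t: True, k: False, p: False}
  {t: False, k: False, p: False}
  {p: True, t: True, k: True}
  {p: True, k: True, t: False}
  {t: True, k: True, p: False}


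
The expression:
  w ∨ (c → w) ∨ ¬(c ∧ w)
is always true.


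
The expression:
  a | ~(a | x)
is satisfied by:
  {a: True, x: False}
  {x: False, a: False}
  {x: True, a: True}


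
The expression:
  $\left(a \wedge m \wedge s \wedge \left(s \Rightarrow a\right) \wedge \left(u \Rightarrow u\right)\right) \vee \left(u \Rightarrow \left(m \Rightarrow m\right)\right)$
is always true.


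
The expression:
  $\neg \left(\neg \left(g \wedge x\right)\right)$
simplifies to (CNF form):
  $g \wedge x$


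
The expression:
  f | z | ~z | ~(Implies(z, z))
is always true.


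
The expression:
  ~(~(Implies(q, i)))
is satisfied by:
  {i: True, q: False}
  {q: False, i: False}
  {q: True, i: True}


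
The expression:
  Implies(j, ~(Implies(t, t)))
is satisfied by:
  {j: False}


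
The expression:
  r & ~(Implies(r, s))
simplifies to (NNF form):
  r & ~s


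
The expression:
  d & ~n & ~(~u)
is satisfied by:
  {u: True, d: True, n: False}


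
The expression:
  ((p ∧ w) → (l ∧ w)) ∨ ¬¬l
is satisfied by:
  {l: True, p: False, w: False}
  {p: False, w: False, l: False}
  {w: True, l: True, p: False}
  {w: True, p: False, l: False}
  {l: True, p: True, w: False}
  {p: True, l: False, w: False}
  {w: True, p: True, l: True}


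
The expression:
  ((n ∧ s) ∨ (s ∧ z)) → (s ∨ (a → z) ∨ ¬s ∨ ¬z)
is always true.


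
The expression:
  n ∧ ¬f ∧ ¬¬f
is never true.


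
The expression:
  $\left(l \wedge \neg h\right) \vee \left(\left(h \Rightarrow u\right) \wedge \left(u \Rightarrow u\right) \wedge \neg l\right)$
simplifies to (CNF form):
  $\left(u \vee \neg h\right) \wedge \left(\neg h \vee \neg l\right)$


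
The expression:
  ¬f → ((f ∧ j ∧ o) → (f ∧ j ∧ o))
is always true.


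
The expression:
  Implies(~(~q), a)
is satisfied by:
  {a: True, q: False}
  {q: False, a: False}
  {q: True, a: True}


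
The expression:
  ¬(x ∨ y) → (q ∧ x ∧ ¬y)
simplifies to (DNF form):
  x ∨ y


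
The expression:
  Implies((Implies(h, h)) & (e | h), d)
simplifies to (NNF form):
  d | (~e & ~h)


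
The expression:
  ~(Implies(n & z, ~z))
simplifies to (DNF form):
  n & z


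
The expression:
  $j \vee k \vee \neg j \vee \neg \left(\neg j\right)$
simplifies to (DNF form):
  $\text{True}$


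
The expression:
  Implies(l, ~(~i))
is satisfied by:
  {i: True, l: False}
  {l: False, i: False}
  {l: True, i: True}


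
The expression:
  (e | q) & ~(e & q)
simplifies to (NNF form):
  (e & ~q) | (q & ~e)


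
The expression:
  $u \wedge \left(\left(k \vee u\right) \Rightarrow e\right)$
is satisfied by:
  {e: True, u: True}


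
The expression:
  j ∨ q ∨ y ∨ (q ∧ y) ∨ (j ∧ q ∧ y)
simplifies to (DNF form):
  j ∨ q ∨ y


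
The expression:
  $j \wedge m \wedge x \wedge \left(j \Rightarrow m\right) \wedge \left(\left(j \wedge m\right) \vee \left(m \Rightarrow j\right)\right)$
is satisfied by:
  {m: True, j: True, x: True}


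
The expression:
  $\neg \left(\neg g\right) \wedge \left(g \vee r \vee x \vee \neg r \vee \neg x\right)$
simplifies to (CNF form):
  $g$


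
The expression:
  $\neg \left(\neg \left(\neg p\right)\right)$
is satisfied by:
  {p: False}


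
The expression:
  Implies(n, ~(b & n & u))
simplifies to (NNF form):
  ~b | ~n | ~u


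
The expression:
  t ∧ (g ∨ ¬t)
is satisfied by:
  {t: True, g: True}


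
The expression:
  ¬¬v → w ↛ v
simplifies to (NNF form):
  ¬v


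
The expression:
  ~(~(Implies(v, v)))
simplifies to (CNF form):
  True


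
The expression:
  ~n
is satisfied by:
  {n: False}


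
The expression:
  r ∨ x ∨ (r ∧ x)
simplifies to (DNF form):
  r ∨ x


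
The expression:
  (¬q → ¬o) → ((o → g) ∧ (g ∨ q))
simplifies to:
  g ∨ (o ∧ ¬q) ∨ (q ∧ ¬o)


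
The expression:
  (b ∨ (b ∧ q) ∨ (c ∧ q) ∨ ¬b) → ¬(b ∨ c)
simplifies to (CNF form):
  ¬b ∧ ¬c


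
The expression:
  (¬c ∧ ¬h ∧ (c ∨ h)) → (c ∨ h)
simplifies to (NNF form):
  True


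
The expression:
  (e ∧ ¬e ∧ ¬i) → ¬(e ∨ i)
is always true.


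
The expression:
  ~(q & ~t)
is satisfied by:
  {t: True, q: False}
  {q: False, t: False}
  {q: True, t: True}


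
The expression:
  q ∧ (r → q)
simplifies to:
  q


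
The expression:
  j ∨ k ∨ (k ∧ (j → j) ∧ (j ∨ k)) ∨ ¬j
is always true.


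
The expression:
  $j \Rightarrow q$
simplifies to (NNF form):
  $q \vee \neg j$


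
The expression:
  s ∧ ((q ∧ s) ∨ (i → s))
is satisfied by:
  {s: True}


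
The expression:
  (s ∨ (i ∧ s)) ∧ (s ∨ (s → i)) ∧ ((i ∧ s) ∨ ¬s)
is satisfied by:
  {i: True, s: True}


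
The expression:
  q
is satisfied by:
  {q: True}


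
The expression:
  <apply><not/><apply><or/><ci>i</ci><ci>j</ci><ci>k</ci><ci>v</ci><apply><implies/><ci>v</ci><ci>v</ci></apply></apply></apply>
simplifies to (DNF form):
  <false/>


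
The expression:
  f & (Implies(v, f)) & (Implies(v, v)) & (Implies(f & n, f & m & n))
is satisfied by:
  {m: True, f: True, n: False}
  {f: True, n: False, m: False}
  {n: True, m: True, f: True}


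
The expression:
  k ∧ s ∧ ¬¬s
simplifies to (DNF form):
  k ∧ s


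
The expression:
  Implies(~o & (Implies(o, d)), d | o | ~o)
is always true.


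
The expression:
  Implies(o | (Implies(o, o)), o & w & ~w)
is never true.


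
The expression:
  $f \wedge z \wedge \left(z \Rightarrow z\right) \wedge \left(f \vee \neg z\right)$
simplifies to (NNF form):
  $f \wedge z$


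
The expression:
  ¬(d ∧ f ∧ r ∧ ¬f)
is always true.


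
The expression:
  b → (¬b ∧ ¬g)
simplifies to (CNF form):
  ¬b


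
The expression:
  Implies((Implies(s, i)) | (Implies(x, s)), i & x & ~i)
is never true.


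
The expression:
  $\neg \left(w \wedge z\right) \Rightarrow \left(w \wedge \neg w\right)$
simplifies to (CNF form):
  $w \wedge z$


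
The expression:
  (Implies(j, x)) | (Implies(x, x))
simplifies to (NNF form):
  True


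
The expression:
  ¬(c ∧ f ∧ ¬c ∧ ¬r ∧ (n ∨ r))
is always true.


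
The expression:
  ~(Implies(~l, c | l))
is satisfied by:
  {l: False, c: False}


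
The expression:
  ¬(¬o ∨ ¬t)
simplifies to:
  o ∧ t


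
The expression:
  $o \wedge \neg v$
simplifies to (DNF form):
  $o \wedge \neg v$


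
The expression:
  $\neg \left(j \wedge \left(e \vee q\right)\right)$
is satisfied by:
  {q: False, j: False, e: False}
  {e: True, q: False, j: False}
  {q: True, e: False, j: False}
  {e: True, q: True, j: False}
  {j: True, e: False, q: False}


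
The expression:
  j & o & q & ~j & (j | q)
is never true.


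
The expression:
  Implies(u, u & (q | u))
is always true.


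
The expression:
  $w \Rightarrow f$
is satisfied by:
  {f: True, w: False}
  {w: False, f: False}
  {w: True, f: True}


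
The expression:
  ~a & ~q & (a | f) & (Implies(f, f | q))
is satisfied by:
  {f: True, q: False, a: False}


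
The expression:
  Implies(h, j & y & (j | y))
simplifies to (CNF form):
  (j | ~h) & (y | ~h)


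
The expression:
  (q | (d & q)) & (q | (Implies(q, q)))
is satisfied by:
  {q: True}


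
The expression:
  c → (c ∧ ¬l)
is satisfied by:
  {l: False, c: False}
  {c: True, l: False}
  {l: True, c: False}


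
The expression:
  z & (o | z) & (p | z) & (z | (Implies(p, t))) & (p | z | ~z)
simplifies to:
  z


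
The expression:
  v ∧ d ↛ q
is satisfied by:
  {d: True, v: True, q: False}


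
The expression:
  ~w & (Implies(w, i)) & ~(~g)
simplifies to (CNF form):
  g & ~w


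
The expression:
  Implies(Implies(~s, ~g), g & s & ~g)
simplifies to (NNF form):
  g & ~s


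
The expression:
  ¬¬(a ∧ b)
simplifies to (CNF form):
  a ∧ b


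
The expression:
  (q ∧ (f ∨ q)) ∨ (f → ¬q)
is always true.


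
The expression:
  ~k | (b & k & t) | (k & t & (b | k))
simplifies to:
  t | ~k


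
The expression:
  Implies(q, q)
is always true.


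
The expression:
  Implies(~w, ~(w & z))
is always true.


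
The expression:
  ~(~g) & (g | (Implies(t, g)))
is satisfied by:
  {g: True}


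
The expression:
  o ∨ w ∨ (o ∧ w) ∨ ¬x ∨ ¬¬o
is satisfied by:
  {o: True, w: True, x: False}
  {o: True, w: False, x: False}
  {w: True, o: False, x: False}
  {o: False, w: False, x: False}
  {x: True, o: True, w: True}
  {x: True, o: True, w: False}
  {x: True, w: True, o: False}


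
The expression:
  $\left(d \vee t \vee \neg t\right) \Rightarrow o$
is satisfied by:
  {o: True}


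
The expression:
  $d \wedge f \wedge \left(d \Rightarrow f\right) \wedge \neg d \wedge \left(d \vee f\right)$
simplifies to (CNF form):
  $\text{False}$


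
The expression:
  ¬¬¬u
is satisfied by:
  {u: False}


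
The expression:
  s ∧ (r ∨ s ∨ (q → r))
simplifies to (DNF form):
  s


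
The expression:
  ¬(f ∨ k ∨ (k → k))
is never true.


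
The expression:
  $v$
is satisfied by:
  {v: True}


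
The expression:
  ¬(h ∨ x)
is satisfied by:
  {x: False, h: False}


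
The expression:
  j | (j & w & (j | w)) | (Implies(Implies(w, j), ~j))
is always true.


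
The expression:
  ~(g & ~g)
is always true.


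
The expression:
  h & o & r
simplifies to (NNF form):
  h & o & r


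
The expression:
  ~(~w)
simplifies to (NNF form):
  w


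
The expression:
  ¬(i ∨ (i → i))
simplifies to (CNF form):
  False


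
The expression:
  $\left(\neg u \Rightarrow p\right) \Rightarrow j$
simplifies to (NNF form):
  $j \vee \left(\neg p \wedge \neg u\right)$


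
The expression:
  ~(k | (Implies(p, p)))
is never true.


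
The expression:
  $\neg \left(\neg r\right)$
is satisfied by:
  {r: True}


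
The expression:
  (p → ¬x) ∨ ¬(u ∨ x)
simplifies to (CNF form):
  ¬p ∨ ¬x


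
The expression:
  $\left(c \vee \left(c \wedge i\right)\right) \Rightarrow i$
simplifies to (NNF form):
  $i \vee \neg c$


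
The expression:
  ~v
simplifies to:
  ~v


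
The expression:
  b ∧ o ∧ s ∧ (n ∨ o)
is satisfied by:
  {b: True, o: True, s: True}


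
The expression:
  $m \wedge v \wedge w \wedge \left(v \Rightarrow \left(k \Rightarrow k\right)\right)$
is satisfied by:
  {m: True, w: True, v: True}


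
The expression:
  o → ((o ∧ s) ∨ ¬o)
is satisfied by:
  {s: True, o: False}
  {o: False, s: False}
  {o: True, s: True}


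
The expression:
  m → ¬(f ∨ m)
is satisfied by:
  {m: False}


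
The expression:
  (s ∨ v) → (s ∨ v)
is always true.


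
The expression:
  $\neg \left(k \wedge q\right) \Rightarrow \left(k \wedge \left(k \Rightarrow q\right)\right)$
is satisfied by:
  {q: True, k: True}


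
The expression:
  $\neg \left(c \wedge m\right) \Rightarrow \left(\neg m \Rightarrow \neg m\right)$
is always true.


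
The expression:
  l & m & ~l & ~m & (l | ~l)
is never true.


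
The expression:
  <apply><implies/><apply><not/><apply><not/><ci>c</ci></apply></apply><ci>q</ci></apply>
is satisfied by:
  {q: True, c: False}
  {c: False, q: False}
  {c: True, q: True}


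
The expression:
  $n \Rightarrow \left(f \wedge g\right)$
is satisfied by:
  {g: True, f: True, n: False}
  {g: True, f: False, n: False}
  {f: True, g: False, n: False}
  {g: False, f: False, n: False}
  {n: True, g: True, f: True}


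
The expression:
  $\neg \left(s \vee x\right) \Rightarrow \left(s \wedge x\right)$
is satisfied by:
  {x: True, s: True}
  {x: True, s: False}
  {s: True, x: False}


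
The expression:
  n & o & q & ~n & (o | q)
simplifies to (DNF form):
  False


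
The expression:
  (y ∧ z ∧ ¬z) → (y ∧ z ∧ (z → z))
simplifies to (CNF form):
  True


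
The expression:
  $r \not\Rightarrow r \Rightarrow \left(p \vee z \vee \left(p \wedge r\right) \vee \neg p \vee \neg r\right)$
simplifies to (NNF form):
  $\text{True}$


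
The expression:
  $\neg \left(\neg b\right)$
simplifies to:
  $b$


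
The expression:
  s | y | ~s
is always true.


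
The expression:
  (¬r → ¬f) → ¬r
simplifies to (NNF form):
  ¬r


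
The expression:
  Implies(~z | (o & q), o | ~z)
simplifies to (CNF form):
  True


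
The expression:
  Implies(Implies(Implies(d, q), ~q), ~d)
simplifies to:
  q | ~d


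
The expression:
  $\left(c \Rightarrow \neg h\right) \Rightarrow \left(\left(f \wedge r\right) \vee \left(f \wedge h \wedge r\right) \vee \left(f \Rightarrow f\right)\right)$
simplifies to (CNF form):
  $\text{True}$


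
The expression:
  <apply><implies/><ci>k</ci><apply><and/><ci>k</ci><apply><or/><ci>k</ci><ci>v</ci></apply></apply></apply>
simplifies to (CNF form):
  <true/>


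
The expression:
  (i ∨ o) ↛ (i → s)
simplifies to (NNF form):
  i ∧ ¬s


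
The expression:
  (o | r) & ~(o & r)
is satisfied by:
  {r: True, o: False}
  {o: True, r: False}


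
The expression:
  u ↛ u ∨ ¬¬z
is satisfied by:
  {z: True}


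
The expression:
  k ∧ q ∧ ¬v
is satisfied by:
  {q: True, k: True, v: False}


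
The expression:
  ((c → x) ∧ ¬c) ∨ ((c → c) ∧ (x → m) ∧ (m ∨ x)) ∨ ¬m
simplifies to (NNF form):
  True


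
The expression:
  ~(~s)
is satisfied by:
  {s: True}


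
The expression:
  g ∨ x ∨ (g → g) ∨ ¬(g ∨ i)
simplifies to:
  True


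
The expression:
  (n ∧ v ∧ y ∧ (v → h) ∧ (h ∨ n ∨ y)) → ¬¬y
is always true.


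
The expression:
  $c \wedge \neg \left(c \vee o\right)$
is never true.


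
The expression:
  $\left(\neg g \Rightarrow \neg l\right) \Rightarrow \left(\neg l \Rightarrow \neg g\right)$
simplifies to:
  $l \vee \neg g$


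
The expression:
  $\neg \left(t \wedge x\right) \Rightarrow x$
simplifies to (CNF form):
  $x$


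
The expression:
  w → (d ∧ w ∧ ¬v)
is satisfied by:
  {d: True, v: False, w: False}
  {v: False, w: False, d: False}
  {d: True, v: True, w: False}
  {v: True, d: False, w: False}
  {w: True, d: True, v: False}


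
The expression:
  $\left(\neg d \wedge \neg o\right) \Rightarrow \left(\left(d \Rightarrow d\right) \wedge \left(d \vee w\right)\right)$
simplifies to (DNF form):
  $d \vee o \vee w$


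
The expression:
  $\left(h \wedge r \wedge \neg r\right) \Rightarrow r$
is always true.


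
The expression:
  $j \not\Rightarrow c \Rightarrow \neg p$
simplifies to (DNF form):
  $c \vee \neg j \vee \neg p$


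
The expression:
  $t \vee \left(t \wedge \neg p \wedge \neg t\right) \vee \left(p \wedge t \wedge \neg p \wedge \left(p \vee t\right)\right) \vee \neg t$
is always true.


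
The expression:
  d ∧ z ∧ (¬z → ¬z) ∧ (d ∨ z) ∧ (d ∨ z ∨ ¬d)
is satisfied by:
  {z: True, d: True}


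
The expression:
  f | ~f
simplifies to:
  True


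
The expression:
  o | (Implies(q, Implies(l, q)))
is always true.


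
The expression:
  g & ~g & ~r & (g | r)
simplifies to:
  False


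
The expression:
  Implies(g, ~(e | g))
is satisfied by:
  {g: False}


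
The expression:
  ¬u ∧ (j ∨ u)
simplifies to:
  j ∧ ¬u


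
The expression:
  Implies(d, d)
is always true.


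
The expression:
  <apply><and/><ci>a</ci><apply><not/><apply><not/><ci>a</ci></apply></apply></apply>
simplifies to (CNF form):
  <ci>a</ci>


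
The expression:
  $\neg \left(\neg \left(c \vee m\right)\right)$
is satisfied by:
  {c: True, m: True}
  {c: True, m: False}
  {m: True, c: False}


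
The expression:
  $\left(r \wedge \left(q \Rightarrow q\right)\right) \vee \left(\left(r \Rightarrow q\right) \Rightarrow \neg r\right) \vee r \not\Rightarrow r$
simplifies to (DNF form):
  $\text{True}$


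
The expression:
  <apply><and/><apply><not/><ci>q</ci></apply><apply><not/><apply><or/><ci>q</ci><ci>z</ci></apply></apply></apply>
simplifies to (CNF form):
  <apply><and/><apply><not/><ci>q</ci></apply><apply><not/><ci>z</ci></apply></apply>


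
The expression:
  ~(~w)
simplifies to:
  w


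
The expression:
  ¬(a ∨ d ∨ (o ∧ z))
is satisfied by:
  {d: False, o: False, a: False, z: False}
  {z: True, d: False, o: False, a: False}
  {o: True, z: False, d: False, a: False}


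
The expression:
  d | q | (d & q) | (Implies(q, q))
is always true.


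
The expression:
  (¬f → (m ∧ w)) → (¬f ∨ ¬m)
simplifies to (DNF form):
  ¬f ∨ ¬m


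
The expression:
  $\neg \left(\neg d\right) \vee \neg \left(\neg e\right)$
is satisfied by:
  {d: True, e: True}
  {d: True, e: False}
  {e: True, d: False}


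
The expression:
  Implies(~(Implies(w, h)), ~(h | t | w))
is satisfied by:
  {h: True, w: False}
  {w: False, h: False}
  {w: True, h: True}


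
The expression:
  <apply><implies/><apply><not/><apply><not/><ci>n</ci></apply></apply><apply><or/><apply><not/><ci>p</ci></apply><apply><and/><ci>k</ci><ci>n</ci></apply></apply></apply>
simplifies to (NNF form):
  <apply><or/><ci>k</ci><apply><not/><ci>n</ci></apply><apply><not/><ci>p</ci></apply></apply>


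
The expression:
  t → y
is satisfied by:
  {y: True, t: False}
  {t: False, y: False}
  {t: True, y: True}


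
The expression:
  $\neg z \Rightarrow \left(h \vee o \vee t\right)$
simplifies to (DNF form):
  $h \vee o \vee t \vee z$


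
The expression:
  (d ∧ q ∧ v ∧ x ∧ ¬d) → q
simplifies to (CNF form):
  True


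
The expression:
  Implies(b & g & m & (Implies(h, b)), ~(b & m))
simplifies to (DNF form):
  ~b | ~g | ~m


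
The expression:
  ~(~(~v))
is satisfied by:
  {v: False}


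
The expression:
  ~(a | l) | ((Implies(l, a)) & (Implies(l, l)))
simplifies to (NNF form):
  a | ~l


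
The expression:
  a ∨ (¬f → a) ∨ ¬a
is always true.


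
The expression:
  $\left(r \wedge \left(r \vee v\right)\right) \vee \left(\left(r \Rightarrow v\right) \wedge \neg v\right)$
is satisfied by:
  {r: True, v: False}
  {v: False, r: False}
  {v: True, r: True}


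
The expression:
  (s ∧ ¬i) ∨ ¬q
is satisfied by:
  {s: True, i: False, q: False}
  {i: False, q: False, s: False}
  {s: True, i: True, q: False}
  {i: True, s: False, q: False}
  {q: True, s: True, i: False}


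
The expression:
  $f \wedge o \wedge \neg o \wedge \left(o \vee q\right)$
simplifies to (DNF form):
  $\text{False}$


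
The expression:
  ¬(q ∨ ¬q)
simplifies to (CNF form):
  False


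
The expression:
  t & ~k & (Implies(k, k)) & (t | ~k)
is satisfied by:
  {t: True, k: False}


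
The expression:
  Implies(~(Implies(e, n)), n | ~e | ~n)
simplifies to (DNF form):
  True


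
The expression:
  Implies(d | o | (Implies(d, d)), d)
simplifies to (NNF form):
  d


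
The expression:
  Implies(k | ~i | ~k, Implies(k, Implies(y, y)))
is always true.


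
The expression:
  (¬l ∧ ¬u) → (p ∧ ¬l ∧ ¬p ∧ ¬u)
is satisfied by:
  {l: True, u: True}
  {l: True, u: False}
  {u: True, l: False}


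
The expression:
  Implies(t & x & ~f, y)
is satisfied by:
  {y: True, f: True, t: False, x: False}
  {y: True, f: False, t: False, x: False}
  {f: True, y: False, t: False, x: False}
  {y: False, f: False, t: False, x: False}
  {y: True, x: True, f: True, t: False}
  {y: True, x: True, f: False, t: False}
  {x: True, f: True, y: False, t: False}
  {x: True, y: False, f: False, t: False}
  {y: True, t: True, f: True, x: False}
  {y: True, t: True, f: False, x: False}
  {t: True, f: True, y: False, x: False}
  {t: True, y: False, f: False, x: False}
  {x: True, t: True, y: True, f: True}
  {x: True, t: True, y: True, f: False}
  {x: True, t: True, f: True, y: False}


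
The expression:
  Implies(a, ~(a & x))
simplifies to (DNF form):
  ~a | ~x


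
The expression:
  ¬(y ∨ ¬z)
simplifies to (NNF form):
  z ∧ ¬y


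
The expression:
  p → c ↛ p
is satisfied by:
  {p: False}


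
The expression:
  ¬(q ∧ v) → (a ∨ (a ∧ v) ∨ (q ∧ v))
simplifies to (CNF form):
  (a ∨ q) ∧ (a ∨ v)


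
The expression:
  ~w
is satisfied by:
  {w: False}


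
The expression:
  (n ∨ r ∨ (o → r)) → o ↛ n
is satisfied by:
  {o: True, n: False}


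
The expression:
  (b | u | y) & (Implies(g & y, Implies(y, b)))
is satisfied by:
  {b: True, u: True, g: False, y: False}
  {b: True, u: False, g: False, y: False}
  {b: True, y: True, u: True, g: False}
  {b: True, y: True, u: False, g: False}
  {b: True, g: True, u: True, y: False}
  {b: True, g: True, u: False, y: False}
  {b: True, g: True, y: True, u: True}
  {b: True, g: True, y: True, u: False}
  {u: True, b: False, g: False, y: False}
  {y: True, u: True, b: False, g: False}
  {y: True, b: False, u: False, g: False}
  {g: True, u: True, b: False, y: False}


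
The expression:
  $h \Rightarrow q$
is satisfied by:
  {q: True, h: False}
  {h: False, q: False}
  {h: True, q: True}


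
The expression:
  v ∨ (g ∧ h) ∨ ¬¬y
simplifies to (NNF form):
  v ∨ y ∨ (g ∧ h)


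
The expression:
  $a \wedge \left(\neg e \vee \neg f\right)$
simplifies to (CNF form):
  $a \wedge \left(\neg e \vee \neg f\right)$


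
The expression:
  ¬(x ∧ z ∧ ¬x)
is always true.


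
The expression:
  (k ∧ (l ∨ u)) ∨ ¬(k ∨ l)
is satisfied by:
  {u: True, k: False, l: False}
  {k: False, l: False, u: False}
  {u: True, k: True, l: False}
  {l: True, u: True, k: True}
  {l: True, k: True, u: False}


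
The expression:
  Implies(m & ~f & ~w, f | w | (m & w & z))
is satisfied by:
  {w: True, f: True, m: False}
  {w: True, f: False, m: False}
  {f: True, w: False, m: False}
  {w: False, f: False, m: False}
  {w: True, m: True, f: True}
  {w: True, m: True, f: False}
  {m: True, f: True, w: False}


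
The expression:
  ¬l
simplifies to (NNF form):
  ¬l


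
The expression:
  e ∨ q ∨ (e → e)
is always true.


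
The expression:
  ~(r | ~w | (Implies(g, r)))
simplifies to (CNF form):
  g & w & ~r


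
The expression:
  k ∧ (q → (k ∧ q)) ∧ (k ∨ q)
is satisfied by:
  {k: True}


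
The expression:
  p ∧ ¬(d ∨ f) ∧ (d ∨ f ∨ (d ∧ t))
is never true.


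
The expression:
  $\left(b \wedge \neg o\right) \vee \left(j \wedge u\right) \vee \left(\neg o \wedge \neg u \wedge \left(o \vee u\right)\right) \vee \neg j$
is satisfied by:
  {u: True, b: True, j: False, o: False}
  {u: True, b: False, j: False, o: False}
  {o: True, u: True, b: True, j: False}
  {o: True, u: True, b: False, j: False}
  {b: True, o: False, u: False, j: False}
  {b: False, o: False, u: False, j: False}
  {o: True, b: True, u: False, j: False}
  {o: True, b: False, u: False, j: False}
  {j: True, u: True, b: True, o: False}
  {j: True, u: True, b: False, o: False}
  {j: True, o: True, u: True, b: True}
  {j: True, o: True, u: True, b: False}
  {j: True, b: True, u: False, o: False}
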